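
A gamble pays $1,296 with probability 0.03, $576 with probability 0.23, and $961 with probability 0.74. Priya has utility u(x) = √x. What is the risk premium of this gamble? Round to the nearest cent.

$9.89

E[u] = 0.03·√1296 + 0.23·√576 + 0.74·√961 = 0.03·36 + 0.23·24 + 0.74·31 = 29.54
CE = (29.54)² = 872.6116
Risk premium = EV − CE = 882.5 − 872.6116 = 9.8884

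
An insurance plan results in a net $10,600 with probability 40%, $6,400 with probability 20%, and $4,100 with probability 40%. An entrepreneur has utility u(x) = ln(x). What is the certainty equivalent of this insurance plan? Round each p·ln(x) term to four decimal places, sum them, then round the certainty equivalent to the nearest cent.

$6,553.14

E[u] = 0.4·ln(10600) + 0.2·ln(6400) + 0.4·ln(4100) = 3.7074 + 1.7528 + 3.3275 = 8.7877
CE = e^8.7877 ≈ 6553.14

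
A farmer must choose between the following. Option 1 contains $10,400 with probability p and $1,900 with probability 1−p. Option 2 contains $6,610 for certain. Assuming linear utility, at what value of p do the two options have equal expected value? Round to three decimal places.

p = 0.554

p·10400 + (1−p)·1900 = 6610
8500p + 1900 = 6610
p = (6610 − 1900) / 8500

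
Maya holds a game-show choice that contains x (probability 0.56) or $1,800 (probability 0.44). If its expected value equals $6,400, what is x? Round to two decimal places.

x = $10,014.29

0.56·x + 0.44·1800 = 6400
0.56·x = 6400 − 792 = 5608
x = 5608 / 0.56 = 10014.2857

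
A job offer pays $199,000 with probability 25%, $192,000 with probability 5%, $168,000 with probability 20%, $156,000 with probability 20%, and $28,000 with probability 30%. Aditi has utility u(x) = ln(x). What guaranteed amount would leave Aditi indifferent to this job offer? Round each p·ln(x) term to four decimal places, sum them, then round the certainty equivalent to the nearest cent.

$101,559.49

E[u] = 0.25·ln(199000) + 0.05·ln(192000) + 0.2·ln(168000) + 0.2·ln(156000) + 0.3·ln(28000) = 3.0503 + 0.6083 + 2.4063 + 2.3915 + 3.0720 = 11.5284
CE = e^11.5284 ≈ 101559.49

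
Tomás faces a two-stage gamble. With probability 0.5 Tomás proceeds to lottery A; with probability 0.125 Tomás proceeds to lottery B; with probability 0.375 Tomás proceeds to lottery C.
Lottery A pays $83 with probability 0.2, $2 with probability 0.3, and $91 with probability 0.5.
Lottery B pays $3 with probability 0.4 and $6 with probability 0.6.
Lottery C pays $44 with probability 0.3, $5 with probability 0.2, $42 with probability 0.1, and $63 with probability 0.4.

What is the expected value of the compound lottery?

EV(A) = 0.2 × 83 + 0.3 × 2 + 0.5 × 91 = 16.6 + 0.6 + 45.5 = 62.7
EV(B) = 0.4 × 3 + 0.6 × 6 = 1.2 + 3.6 = 4.8
EV(C) = 0.3 × 44 + 0.2 × 5 + 0.1 × 42 + 0.4 × 63 = 13.2 + 1 + 4.2 + 25.2 = 43.6
Overall = 0.5 × 62.7 + 0.125 × 4.8 + 0.375 × 43.6 = 31.35 + 0.6 + 16.35 = 48.3

$48.30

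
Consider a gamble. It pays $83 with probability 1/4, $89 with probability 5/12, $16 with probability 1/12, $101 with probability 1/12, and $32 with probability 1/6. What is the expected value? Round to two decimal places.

EV = 1/4 × 83 + 5/12 × 89 + 1/12 × 16 + 1/12 × 101 + 1/6 × 32 = 20.75 + 37.0833 + 1.3333 + 8.4167 + 5.3333 = 72.9167

$72.92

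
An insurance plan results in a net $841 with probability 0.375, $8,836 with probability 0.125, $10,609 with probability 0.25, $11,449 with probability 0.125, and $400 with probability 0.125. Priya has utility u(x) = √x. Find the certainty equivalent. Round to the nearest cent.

E[u] = 0.375·√841 + 0.125·√8836 + 0.25·√10609 + 0.125·√11449 + 0.125·√400 = 0.375·29 + 0.125·94 + 0.25·103 + 0.125·107 + 0.125·20 = 64.25
CE = (64.25)² = 4128.0625

$4,128.06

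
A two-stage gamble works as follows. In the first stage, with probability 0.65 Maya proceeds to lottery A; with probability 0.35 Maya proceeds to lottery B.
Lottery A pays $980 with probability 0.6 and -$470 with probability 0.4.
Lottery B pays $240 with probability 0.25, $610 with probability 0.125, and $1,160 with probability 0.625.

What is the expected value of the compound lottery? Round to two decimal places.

EV(A) = 0.6 × 980 + 0.4 × (-470) = 588 − 188 = 400
EV(B) = 0.25 × 240 + 0.125 × 610 + 0.625 × 1160 = 60 + 76.25 + 725 = 861.25
Overall = 0.65 × 400 + 0.35 × 861.25 = 260 + 301.4375 = 561.4375

$561.44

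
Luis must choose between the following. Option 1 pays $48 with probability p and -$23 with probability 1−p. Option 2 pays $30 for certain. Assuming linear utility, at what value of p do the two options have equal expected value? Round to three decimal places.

p = 0.746

p·48 + (1−p)·(-23) = 30
71p − 23 = 30
p = (30 + 23) / 71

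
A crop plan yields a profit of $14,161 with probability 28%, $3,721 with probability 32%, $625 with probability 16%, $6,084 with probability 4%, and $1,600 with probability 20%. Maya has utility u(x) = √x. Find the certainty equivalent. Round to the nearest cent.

E[u] = 0.28·√14161 + 0.32·√3721 + 0.16·√625 + 0.04·√6084 + 0.2·√1600 = 0.28·119 + 0.32·61 + 0.16·25 + 0.04·78 + 0.2·40 = 67.96
CE = (67.96)² = 4618.5616

$4,618.56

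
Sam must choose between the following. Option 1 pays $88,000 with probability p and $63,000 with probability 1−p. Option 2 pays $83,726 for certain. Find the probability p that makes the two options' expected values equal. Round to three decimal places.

p·88000 + (1−p)·63000 = 83726
25000p + 63000 = 83726
p = (83726 − 63000) / 25000

p = 0.829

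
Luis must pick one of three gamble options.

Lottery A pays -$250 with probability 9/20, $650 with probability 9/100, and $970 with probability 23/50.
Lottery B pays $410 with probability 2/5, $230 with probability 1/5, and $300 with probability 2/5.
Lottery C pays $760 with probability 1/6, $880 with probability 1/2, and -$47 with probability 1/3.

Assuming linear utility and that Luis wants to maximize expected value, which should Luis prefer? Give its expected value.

Lottery A = 9/20 × (-250) + 9/100 × 650 + 23/50 × 970 = -112.5 + 58.5 + 446.2 = 392.2
Lottery B = 2/5 × 410 + 1/5 × 230 + 2/5 × 300 = 164 + 46 + 120 = 330
Lottery C = 1/6 × 760 + 1/2 × 880 + 1/3 × (-47) = 126.6667 + 440 − 15.6667 = 551

Lottery C ($551)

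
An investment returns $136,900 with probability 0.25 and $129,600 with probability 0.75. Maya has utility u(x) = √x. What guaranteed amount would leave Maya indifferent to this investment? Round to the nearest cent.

$131,406.25

E[u] = 0.25·√136900 + 0.75·√129600 = 0.25·370 + 0.75·360 = 362.5
CE = (362.5)² = 131406.25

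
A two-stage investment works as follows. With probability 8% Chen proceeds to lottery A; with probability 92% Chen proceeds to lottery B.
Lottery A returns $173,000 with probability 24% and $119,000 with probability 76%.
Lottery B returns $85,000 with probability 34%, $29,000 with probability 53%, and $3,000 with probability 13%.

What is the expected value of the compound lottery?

EV(A) = 0.24 × 173000 + 0.76 × 119000 = 41520 + 90440 = 131960
EV(B) = 0.34 × 85000 + 0.53 × 29000 + 0.13 × 3000 = 28900 + 15370 + 390 = 44660
Overall = 0.08 × 131960 + 0.92 × 44660 = 10556.8 + 41087.2 = 51644

$51,644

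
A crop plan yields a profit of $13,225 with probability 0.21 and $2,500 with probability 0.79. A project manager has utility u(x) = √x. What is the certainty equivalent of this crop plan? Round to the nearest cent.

E[u] = 0.21·√13225 + 0.79·√2500 = 0.21·115 + 0.79·50 = 63.65
CE = (63.65)² = 4051.3225

$4,051.32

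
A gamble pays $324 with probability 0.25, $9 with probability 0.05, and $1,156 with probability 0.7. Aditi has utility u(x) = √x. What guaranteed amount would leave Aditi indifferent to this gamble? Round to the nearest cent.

E[u] = 0.25·√324 + 0.05·√9 + 0.7·√1156 = 0.25·18 + 0.05·3 + 0.7·34 = 28.45
CE = (28.45)² = 809.4025

$809.40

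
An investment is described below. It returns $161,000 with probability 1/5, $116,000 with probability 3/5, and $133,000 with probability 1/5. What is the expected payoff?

$128,400

EV = 1/5 × 161000 + 3/5 × 116000 + 1/5 × 133000 = 32200 + 69600 + 26600 = 128400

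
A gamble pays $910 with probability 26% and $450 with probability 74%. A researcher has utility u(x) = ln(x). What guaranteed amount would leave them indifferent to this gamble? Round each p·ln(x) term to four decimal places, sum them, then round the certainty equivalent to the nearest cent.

$540.39

E[u] = 0.26·ln(910) + 0.74·ln(450) = 1.7715 + 4.5208 = 6.2923
CE = e^6.2923 ≈ 540.39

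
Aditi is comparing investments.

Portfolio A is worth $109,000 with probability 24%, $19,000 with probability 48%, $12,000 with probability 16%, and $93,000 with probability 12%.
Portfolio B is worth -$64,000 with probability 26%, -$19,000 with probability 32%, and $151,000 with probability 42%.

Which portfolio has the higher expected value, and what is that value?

Portfolio A = 0.24 × 109000 + 0.48 × 19000 + 0.16 × 12000 + 0.12 × 93000 = 26160 + 9120 + 1920 + 11160 = 48360
Portfolio B = 0.26 × (-64000) + 0.32 × (-19000) + 0.42 × 151000 = -16640 − 6080 + 63420 = 40700

Portfolio A ($48,360)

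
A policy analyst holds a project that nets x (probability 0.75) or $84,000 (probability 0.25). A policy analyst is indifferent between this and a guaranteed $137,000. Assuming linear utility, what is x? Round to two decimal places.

0.75·x + 0.25·84000 = 137000
0.75·x = 137000 − 21000 = 116000
x = 116000 / 0.75 = 154666.6667

x = $154,666.67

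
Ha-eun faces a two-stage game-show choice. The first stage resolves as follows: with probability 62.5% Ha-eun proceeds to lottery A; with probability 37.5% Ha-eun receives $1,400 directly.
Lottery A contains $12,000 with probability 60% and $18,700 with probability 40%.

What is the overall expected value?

$9,700

EV(A) = 0.6 × 12000 + 0.4 × 18700 = 7200 + 7480 = 14680
Branch B: 1400 (certain)
Overall = 0.625 × 14680 + 0.375 × 1400 = 9175 + 525 = 9700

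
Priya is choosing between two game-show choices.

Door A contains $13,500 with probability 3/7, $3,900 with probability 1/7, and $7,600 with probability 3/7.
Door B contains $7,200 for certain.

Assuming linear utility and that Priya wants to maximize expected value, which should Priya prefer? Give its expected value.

Door A = 3/7 × 13500 + 1/7 × 3900 + 3/7 × 7600 = 5785.7143 + 557.1429 + 3257.1429 = 9600
Door B: 7200 (certain)

Door A ($9,600)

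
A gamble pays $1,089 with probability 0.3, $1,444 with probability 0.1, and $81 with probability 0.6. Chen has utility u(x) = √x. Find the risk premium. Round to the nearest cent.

E[u] = 0.3·√1089 + 0.1·√1444 + 0.6·√81 = 0.3·33 + 0.1·38 + 0.6·9 = 19.1
CE = (19.1)² = 364.81
Risk premium = EV − CE = 519.7 − 364.81 = 154.89

$154.89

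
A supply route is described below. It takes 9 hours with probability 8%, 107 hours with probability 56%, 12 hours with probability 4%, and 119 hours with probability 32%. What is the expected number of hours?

99.2 hours

EV = 0.08 × 9 + 0.56 × 107 + 0.04 × 12 + 0.32 × 119 = 0.72 + 59.92 + 0.48 + 38.08 = 99.2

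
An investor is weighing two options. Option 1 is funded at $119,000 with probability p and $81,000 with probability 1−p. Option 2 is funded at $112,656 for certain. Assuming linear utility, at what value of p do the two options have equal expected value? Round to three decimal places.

p = 0.833

p·119000 + (1−p)·81000 = 112656
38000p + 81000 = 112656
p = (112656 − 81000) / 38000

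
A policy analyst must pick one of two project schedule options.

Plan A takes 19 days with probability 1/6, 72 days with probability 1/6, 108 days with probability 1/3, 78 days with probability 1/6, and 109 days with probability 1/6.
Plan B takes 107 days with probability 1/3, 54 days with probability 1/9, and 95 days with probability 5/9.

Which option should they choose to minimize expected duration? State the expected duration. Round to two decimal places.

Plan A (82.33 days)

Plan A = 1/6 × 19 + 1/6 × 72 + 1/3 × 108 + 1/6 × 78 + 1/6 × 109 = 3.1667 + 12 + 36 + 13 + 18.1667 = 82.3333
Plan B = 1/3 × 107 + 1/9 × 54 + 5/9 × 95 = 35.6667 + 6 + 52.7778 = 94.4444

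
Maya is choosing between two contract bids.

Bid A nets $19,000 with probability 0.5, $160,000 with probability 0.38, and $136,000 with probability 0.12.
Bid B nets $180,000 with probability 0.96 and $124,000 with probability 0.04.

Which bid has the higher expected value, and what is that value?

Bid B ($177,760)

Bid A = 0.5 × 19000 + 0.38 × 160000 + 0.12 × 136000 = 9500 + 60800 + 16320 = 86620
Bid B = 0.96 × 180000 + 0.04 × 124000 = 172800 + 4960 = 177760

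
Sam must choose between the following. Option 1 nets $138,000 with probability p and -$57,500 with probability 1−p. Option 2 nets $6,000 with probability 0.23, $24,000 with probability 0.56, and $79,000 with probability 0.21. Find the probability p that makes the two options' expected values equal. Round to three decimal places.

EV(Option 2) = 0.23 × 6000 + 0.56 × 24000 + 0.21 × 79000 = 1380 + 13440 + 16590 = 31410
p·138000 + (1−p)·(-57500) = 31410
195500p − 57500 = 31410
p = (31410 + 57500) / 195500

p = 0.455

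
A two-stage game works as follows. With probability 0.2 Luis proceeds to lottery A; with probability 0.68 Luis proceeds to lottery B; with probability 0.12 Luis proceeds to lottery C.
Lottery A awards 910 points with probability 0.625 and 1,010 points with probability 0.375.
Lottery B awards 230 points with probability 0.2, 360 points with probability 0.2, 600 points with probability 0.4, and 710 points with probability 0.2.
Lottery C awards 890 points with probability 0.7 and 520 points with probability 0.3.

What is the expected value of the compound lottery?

EV(A) = 0.625 × 910 + 0.375 × 1010 = 568.75 + 378.75 = 947.5
EV(B) = 0.2 × 230 + 0.2 × 360 + 0.4 × 600 + 0.2 × 710 = 46 + 72 + 240 + 142 = 500
EV(C) = 0.7 × 890 + 0.3 × 520 = 623 + 156 = 779
Overall = 0.2 × 947.5 + 0.68 × 500 + 0.12 × 779 = 189.5 + 340 + 93.48 = 622.98

622.98 points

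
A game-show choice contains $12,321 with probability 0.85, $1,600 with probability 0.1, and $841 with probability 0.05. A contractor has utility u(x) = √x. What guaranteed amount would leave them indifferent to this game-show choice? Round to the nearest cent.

E[u] = 0.85·√12321 + 0.1·√1600 + 0.05·√841 = 0.85·111 + 0.1·40 + 0.05·29 = 99.8
CE = (99.8)² = 9960.04

$9,960.04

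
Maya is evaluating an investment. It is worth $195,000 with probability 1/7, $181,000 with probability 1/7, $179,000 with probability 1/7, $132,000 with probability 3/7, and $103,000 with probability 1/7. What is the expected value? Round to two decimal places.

EV = 1/7 × 195000 + 1/7 × 181000 + 1/7 × 179000 + 3/7 × 132000 + 1/7 × 103000 = 27857.1429 + 25857.1429 + 25571.4286 + 56571.4286 + 14714.2857 = 150571.4286

$150,571.43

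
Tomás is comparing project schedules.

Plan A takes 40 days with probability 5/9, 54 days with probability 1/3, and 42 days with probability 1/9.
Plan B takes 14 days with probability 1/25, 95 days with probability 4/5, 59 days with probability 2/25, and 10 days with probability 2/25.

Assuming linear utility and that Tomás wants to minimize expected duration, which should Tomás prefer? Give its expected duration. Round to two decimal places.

Plan A (44.89 days)

Plan A = 5/9 × 40 + 1/3 × 54 + 1/9 × 42 = 22.2222 + 18 + 4.6667 = 44.8889
Plan B = 1/25 × 14 + 4/5 × 95 + 2/25 × 59 + 2/25 × 10 = 0.56 + 76 + 4.72 + 0.8 = 82.08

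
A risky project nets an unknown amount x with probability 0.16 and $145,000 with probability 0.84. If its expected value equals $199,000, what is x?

x = $482,500

0.16·x + 0.84·145000 = 199000
0.16·x = 199000 − 121800 = 77200
x = 77200 / 0.16 = 482500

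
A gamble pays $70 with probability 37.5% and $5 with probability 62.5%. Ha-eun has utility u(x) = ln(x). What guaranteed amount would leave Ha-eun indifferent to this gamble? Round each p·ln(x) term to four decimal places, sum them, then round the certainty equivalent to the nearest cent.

E[u] = 0.375·ln(70) + 0.625·ln(5) = 1.5932 + 1.0059 = 2.5991
CE = e^2.5991 ≈ 13.45

$13.45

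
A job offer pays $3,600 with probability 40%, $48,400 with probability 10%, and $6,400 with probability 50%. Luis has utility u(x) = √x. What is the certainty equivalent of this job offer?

$7,396

E[u] = 0.4·√3600 + 0.1·√48400 + 0.5·√6400 = 0.4·60 + 0.1·220 + 0.5·80 = 86
CE = (86)² = 7396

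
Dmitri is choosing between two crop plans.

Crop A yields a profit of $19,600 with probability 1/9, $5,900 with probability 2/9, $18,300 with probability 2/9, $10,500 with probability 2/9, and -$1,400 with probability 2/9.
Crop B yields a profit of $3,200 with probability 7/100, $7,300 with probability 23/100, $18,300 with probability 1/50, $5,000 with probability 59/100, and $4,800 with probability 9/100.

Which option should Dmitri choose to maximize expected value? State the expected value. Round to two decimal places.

Crop A = 1/9 × 19600 + 2/9 × 5900 + 2/9 × 18300 + 2/9 × 10500 + 2/9 × (-1400) = 2177.7778 + 1311.1111 + 4066.6667 + 2333.3333 − 311.1111 = 9577.7778
Crop B = 7/100 × 3200 + 23/100 × 7300 + 1/50 × 18300 + 59/100 × 5000 + 9/100 × 4800 = 224 + 1679 + 366 + 2950 + 432 = 5651

Crop A ($9,577.78)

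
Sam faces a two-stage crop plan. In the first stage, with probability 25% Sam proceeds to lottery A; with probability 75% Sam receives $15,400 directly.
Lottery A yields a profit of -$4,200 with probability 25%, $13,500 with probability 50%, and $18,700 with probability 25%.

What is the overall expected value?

$14,143.75

EV(A) = 0.25 × (-4200) + 0.5 × 13500 + 0.25 × 18700 = -1050 + 6750 + 4675 = 10375
Branch B: 15400 (certain)
Overall = 0.25 × 10375 + 0.75 × 15400 = 2593.75 + 11550 = 14143.75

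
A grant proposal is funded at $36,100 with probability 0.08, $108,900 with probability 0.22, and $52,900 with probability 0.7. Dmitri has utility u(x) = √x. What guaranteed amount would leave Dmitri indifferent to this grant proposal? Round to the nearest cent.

$61,901.44

E[u] = 0.08·√36100 + 0.22·√108900 + 0.7·√52900 = 0.08·190 + 0.22·330 + 0.7·230 = 248.8
CE = (248.8)² = 61901.44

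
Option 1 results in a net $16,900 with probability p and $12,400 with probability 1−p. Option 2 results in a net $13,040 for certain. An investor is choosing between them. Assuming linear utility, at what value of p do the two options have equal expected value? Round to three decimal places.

p·16900 + (1−p)·12400 = 13040
4500p + 12400 = 13040
p = (13040 − 12400) / 4500

p = 0.142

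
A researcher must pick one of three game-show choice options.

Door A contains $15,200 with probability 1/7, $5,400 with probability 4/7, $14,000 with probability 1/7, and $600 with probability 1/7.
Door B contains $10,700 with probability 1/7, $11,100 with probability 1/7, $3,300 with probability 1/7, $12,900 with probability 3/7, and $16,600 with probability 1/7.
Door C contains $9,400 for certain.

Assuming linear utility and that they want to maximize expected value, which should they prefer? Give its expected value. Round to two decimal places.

Door A = 1/7 × 15200 + 4/7 × 5400 + 1/7 × 14000 + 1/7 × 600 = 2171.4286 + 3085.7143 + 2000 + 85.7143 = 7342.8571
Door B = 1/7 × 10700 + 1/7 × 11100 + 1/7 × 3300 + 3/7 × 12900 + 1/7 × 16600 = 1528.5714 + 1585.7143 + 471.4286 + 5528.5714 + 2371.4286 = 11485.7143
Door C: 9400 (certain)

Door B ($11,485.71)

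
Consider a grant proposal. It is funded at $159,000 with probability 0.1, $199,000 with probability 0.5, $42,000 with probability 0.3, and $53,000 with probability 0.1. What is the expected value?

$133,300

EV = 0.1 × 159000 + 0.5 × 199000 + 0.3 × 42000 + 0.1 × 53000 = 15900 + 99500 + 12600 + 5300 = 133300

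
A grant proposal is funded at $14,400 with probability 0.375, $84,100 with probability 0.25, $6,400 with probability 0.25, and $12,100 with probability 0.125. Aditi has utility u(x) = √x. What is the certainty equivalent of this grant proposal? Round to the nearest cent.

$22,876.56

E[u] = 0.375·√14400 + 0.25·√84100 + 0.25·√6400 + 0.125·√12100 = 0.375·120 + 0.25·290 + 0.25·80 + 0.125·110 = 151.25
CE = (151.25)² = 22876.5625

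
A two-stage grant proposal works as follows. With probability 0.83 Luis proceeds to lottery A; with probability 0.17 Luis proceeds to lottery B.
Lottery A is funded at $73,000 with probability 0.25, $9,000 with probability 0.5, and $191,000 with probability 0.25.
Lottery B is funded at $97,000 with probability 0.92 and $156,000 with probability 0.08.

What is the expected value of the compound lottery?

EV(A) = 0.25 × 73000 + 0.5 × 9000 + 0.25 × 191000 = 18250 + 4500 + 47750 = 70500
EV(B) = 0.92 × 97000 + 0.08 × 156000 = 89240 + 12480 = 101720
Overall = 0.83 × 70500 + 0.17 × 101720 = 58515 + 17292.4 = 75807.4

$75,807.40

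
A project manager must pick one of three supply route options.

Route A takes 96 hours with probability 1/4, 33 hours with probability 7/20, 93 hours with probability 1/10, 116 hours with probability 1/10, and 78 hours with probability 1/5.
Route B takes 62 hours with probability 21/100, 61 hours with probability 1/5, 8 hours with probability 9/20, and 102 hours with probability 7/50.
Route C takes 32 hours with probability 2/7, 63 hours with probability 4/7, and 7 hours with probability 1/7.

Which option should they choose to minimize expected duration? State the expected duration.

Route A = 1/4 × 96 + 7/20 × 33 + 1/10 × 93 + 1/10 × 116 + 1/5 × 78 = 24 + 11.55 + 9.3 + 11.6 + 15.6 = 72.05
Route B = 21/100 × 62 + 1/5 × 61 + 9/20 × 8 + 7/50 × 102 = 13.02 + 12.2 + 3.6 + 14.28 = 43.1
Route C = 2/7 × 32 + 4/7 × 63 + 1/7 × 7 = 9.1429 + 36 + 1 = 46.1429

Route B (43.1 hours)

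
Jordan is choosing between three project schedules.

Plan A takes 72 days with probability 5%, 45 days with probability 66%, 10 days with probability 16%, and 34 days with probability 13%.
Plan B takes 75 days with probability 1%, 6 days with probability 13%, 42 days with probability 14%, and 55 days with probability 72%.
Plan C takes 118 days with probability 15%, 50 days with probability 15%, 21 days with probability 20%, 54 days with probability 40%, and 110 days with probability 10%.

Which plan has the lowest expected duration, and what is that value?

Plan A (39.32 days)

Plan A = 0.05 × 72 + 0.66 × 45 + 0.16 × 10 + 0.13 × 34 = 3.6 + 29.7 + 1.6 + 4.42 = 39.32
Plan B = 0.01 × 75 + 0.13 × 6 + 0.14 × 42 + 0.72 × 55 = 0.75 + 0.78 + 5.88 + 39.6 = 47.01
Plan C = 0.15 × 118 + 0.15 × 50 + 0.2 × 21 + 0.4 × 54 + 0.1 × 110 = 17.7 + 7.5 + 4.2 + 21.6 + 11 = 62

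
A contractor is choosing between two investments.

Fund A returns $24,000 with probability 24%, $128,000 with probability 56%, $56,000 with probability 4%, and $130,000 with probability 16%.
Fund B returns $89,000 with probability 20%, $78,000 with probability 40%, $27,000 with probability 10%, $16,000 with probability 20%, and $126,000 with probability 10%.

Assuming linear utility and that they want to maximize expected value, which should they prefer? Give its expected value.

Fund A ($100,480)

Fund A = 0.24 × 24000 + 0.56 × 128000 + 0.04 × 56000 + 0.16 × 130000 = 5760 + 71680 + 2240 + 20800 = 100480
Fund B = 0.2 × 89000 + 0.4 × 78000 + 0.1 × 27000 + 0.2 × 16000 + 0.1 × 126000 = 17800 + 31200 + 2700 + 3200 + 12600 = 67500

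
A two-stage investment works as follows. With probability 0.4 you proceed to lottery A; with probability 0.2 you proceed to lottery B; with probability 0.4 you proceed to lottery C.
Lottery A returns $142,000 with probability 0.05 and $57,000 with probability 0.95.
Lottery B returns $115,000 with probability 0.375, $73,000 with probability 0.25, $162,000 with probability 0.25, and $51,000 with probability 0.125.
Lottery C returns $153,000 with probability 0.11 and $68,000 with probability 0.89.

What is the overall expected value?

$77,090

EV(A) = 0.05 × 142000 + 0.95 × 57000 = 7100 + 54150 = 61250
EV(B) = 0.375 × 115000 + 0.25 × 73000 + 0.25 × 162000 + 0.125 × 51000 = 43125 + 18250 + 40500 + 6375 = 108250
EV(C) = 0.11 × 153000 + 0.89 × 68000 = 16830 + 60520 = 77350
Overall = 0.4 × 61250 + 0.2 × 108250 + 0.4 × 77350 = 24500 + 21650 + 30940 = 77090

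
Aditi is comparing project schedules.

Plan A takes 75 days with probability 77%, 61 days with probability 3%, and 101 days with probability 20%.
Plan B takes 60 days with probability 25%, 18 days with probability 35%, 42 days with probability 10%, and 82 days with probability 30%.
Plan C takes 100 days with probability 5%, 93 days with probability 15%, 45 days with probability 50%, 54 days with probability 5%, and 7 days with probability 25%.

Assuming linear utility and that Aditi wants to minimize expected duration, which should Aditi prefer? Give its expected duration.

Plan A = 0.77 × 75 + 0.03 × 61 + 0.2 × 101 = 57.75 + 1.83 + 20.2 = 79.78
Plan B = 0.25 × 60 + 0.35 × 18 + 0.1 × 42 + 0.3 × 82 = 15 + 6.3 + 4.2 + 24.6 = 50.1
Plan C = 0.05 × 100 + 0.15 × 93 + 0.5 × 45 + 0.05 × 54 + 0.25 × 7 = 5 + 13.95 + 22.5 + 2.7 + 1.75 = 45.9

Plan C (45.9 days)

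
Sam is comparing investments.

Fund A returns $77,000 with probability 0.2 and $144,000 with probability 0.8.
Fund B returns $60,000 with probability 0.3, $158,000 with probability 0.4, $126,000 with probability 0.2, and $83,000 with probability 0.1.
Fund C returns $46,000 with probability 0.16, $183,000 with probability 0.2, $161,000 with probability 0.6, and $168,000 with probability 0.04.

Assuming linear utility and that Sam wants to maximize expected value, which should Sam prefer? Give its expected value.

Fund C ($147,280)

Fund A = 0.2 × 77000 + 0.8 × 144000 = 15400 + 115200 = 130600
Fund B = 0.3 × 60000 + 0.4 × 158000 + 0.2 × 126000 + 0.1 × 83000 = 18000 + 63200 + 25200 + 8300 = 114700
Fund C = 0.16 × 46000 + 0.2 × 183000 + 0.6 × 161000 + 0.04 × 168000 = 7360 + 36600 + 96600 + 6720 = 147280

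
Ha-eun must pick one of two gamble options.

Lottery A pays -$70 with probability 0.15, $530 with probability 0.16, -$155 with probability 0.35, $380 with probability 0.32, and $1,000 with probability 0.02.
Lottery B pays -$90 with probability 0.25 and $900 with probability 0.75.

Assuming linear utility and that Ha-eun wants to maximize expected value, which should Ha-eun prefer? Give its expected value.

Lottery B ($652.50)

Lottery A = 0.15 × (-70) + 0.16 × 530 + 0.35 × (-155) + 0.32 × 380 + 0.02 × 1000 = -10.5 + 84.8 − 54.25 + 121.6 + 20 = 161.65
Lottery B = 0.25 × (-90) + 0.75 × 900 = -22.5 + 675 = 652.5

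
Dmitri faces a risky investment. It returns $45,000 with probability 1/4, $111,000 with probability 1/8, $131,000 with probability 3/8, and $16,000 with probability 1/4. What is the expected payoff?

EV = 1/4 × 45000 + 1/8 × 111000 + 3/8 × 131000 + 1/4 × 16000 = 11250 + 13875 + 49125 + 4000 = 78250

$78,250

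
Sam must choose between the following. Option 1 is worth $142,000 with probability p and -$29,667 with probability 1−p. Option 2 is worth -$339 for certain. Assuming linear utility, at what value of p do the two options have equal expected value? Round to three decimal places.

p·142000 + (1−p)·(-29667) = -339
171667p − 29667 = -339
p = (-339 + 29667) / 171667

p = 0.171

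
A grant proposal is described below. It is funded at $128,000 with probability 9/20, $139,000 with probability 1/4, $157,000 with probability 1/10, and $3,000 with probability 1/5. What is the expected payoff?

EV = 9/20 × 128000 + 1/4 × 139000 + 1/10 × 157000 + 1/5 × 3000 = 57600 + 34750 + 15700 + 600 = 108650

$108,650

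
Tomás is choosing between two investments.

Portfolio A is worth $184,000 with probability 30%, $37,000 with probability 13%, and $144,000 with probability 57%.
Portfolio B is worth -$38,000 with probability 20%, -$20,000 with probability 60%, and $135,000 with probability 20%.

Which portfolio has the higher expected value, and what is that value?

Portfolio A ($142,090)

Portfolio A = 0.3 × 184000 + 0.13 × 37000 + 0.57 × 144000 = 55200 + 4810 + 82080 = 142090
Portfolio B = 0.2 × (-38000) + 0.6 × (-20000) + 0.2 × 135000 = -7600 − 12000 + 27000 = 7400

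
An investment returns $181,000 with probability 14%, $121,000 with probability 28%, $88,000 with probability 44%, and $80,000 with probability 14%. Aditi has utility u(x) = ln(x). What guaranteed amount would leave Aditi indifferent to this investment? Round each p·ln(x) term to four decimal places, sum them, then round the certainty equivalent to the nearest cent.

E[u] = 0.14·ln(181000) + 0.28·ln(121000) + 0.44·ln(88000) + 0.14·ln(80000) = 1.6949 + 3.2770 + 5.0094 + 1.5806 = 11.5619
CE = e^11.5619 ≈ 105019.36

$105,019.36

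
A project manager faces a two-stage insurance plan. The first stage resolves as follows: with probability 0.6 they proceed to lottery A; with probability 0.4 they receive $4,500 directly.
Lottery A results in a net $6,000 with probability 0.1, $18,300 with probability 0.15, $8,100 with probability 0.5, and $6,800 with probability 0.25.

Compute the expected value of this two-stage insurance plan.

EV(A) = 0.1 × 6000 + 0.15 × 18300 + 0.5 × 8100 + 0.25 × 6800 = 600 + 2745 + 4050 + 1700 = 9095
Branch B: 4500 (certain)
Overall = 0.6 × 9095 + 0.4 × 4500 = 5457 + 1800 = 7257

$7,257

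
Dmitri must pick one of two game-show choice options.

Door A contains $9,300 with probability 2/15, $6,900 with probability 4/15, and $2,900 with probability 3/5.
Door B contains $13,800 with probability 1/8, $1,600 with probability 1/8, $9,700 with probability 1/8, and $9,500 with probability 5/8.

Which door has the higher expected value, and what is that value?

Door A = 2/15 × 9300 + 4/15 × 6900 + 3/5 × 2900 = 1240 + 1840 + 1740 = 4820
Door B = 1/8 × 13800 + 1/8 × 1600 + 1/8 × 9700 + 5/8 × 9500 = 1725 + 200 + 1212.5 + 5937.5 = 9075

Door B ($9,075)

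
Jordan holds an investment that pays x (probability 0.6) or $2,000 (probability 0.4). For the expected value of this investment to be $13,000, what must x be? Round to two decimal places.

0.6·x + 0.4·2000 = 13000
0.6·x = 13000 − 800 = 12200
x = 12200 / 0.6 = 20333.3333

x = $20,333.33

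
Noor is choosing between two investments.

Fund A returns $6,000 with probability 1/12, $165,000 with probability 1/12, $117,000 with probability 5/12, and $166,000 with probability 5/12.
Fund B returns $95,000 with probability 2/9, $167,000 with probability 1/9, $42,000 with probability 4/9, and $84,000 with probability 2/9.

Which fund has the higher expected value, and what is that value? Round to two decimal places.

Fund A = 1/12 × 6000 + 1/12 × 165000 + 5/12 × 117000 + 5/12 × 166000 = 500 + 13750 + 48750 + 69166.6667 = 132166.6667
Fund B = 2/9 × 95000 + 1/9 × 167000 + 4/9 × 42000 + 2/9 × 84000 = 21111.1111 + 18555.5556 + 18666.6667 + 18666.6667 = 77000

Fund A ($132,166.67)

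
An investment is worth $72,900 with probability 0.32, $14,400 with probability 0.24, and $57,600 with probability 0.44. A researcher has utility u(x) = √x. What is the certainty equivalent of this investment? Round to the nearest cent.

$48,752.64

E[u] = 0.32·√72900 + 0.24·√14400 + 0.44·√57600 = 0.32·270 + 0.24·120 + 0.44·240 = 220.8
CE = (220.8)² = 48752.64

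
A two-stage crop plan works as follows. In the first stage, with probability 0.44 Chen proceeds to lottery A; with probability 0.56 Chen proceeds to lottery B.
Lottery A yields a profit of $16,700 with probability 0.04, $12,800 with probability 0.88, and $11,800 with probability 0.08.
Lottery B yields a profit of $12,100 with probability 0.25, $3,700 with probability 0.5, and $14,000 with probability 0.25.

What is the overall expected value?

EV(A) = 0.04 × 16700 + 0.88 × 12800 + 0.08 × 11800 = 668 + 11264 + 944 = 12876
EV(B) = 0.25 × 12100 + 0.5 × 3700 + 0.25 × 14000 = 3025 + 1850 + 3500 = 8375
Overall = 0.44 × 12876 + 0.56 × 8375 = 5665.44 + 4690 = 10355.44

$10,355.44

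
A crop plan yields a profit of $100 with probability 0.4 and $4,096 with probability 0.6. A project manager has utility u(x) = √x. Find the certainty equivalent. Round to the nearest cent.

E[u] = 0.4·√100 + 0.6·√4096 = 0.4·10 + 0.6·64 = 42.4
CE = (42.4)² = 1797.76

$1,797.76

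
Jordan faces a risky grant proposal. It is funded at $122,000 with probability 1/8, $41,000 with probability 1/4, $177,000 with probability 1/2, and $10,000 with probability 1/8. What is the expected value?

$115,250

EV = 1/8 × 122000 + 1/4 × 41000 + 1/2 × 177000 + 1/8 × 10000 = 15250 + 10250 + 88500 + 1250 = 115250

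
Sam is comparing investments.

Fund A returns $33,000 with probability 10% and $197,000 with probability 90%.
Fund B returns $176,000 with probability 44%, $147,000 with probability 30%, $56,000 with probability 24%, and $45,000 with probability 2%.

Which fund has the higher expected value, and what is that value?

Fund A = 0.1 × 33000 + 0.9 × 197000 = 3300 + 177300 = 180600
Fund B = 0.44 × 176000 + 0.3 × 147000 + 0.24 × 56000 + 0.02 × 45000 = 77440 + 44100 + 13440 + 900 = 135880

Fund A ($180,600)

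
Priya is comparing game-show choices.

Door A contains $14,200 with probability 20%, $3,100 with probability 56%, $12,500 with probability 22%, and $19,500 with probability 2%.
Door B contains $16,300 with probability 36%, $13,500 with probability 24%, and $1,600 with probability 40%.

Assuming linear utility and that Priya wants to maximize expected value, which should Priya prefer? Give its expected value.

Door A = 0.2 × 14200 + 0.56 × 3100 + 0.22 × 12500 + 0.02 × 19500 = 2840 + 1736 + 2750 + 390 = 7716
Door B = 0.36 × 16300 + 0.24 × 13500 + 0.4 × 1600 = 5868 + 3240 + 640 = 9748

Door B ($9,748)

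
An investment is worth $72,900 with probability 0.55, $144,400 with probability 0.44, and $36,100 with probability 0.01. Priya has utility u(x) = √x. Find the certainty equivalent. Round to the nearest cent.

E[u] = 0.55·√72900 + 0.44·√144400 + 0.01·√36100 = 0.55·270 + 0.44·380 + 0.01·190 = 317.6
CE = (317.6)² = 100869.76

$100,869.76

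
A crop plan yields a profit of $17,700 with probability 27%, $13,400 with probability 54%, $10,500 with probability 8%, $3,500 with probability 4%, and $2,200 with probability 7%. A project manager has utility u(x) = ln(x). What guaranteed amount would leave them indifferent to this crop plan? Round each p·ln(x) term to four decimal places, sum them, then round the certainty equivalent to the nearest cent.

$11,830.07

E[u] = 0.27·ln(17700) + 0.54·ln(13400) + 0.08·ln(10500) + 0.04·ln(3500) + 0.07·ln(2200) = 2.6410 + 5.1316 + 0.7407 + 0.3264 + 0.5387 = 9.3784
CE = e^9.3784 ≈ 11830.07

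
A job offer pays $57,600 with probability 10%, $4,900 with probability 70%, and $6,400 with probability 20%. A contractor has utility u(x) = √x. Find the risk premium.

E[u] = 0.1·√57600 + 0.7·√4900 + 0.2·√6400 = 0.1·240 + 0.7·70 + 0.2·80 = 89
CE = (89)² = 7921
Risk premium = EV − CE = 10470 − 7921 = 2549

$2,549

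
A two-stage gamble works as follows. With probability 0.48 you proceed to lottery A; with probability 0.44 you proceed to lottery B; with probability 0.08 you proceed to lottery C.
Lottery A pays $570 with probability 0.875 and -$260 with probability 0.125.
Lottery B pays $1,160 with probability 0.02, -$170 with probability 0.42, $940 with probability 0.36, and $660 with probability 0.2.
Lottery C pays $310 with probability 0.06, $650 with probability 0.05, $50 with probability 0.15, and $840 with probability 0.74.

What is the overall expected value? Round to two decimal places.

$463.98

EV(A) = 0.875 × 570 + 0.125 × (-260) = 498.75 − 32.5 = 466.25
EV(B) = 0.02 × 1160 + 0.42 × (-170) + 0.36 × 940 + 0.2 × 660 = 23.2 − 71.4 + 338.4 + 132 = 422.2
EV(C) = 0.06 × 310 + 0.05 × 650 + 0.15 × 50 + 0.74 × 840 = 18.6 + 32.5 + 7.5 + 621.6 = 680.2
Overall = 0.48 × 466.25 + 0.44 × 422.2 + 0.08 × 680.2 = 223.8 + 185.768 + 54.416 = 463.984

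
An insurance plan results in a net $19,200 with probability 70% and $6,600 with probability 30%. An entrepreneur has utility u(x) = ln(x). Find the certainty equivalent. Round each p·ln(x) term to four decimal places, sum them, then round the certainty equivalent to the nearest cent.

$13,936.97

E[u] = 0.7·ln(19200) + 0.3·ln(6600) = 6.9039 + 2.6384 = 9.5423
CE = e^9.5423 ≈ 13936.97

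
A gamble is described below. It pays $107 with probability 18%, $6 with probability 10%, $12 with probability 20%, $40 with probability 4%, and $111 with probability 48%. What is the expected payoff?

EV = 0.18 × 107 + 0.1 × 6 + 0.2 × 12 + 0.04 × 40 + 0.48 × 111 = 19.26 + 0.6 + 2.4 + 1.6 + 53.28 = 77.14

$77.14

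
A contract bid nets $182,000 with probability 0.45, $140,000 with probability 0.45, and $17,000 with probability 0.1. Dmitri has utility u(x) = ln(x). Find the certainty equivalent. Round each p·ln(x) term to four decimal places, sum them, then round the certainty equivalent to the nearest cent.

$127,592.90

E[u] = 0.45·ln(182000) + 0.45·ln(140000) + 0.1·ln(17000) = 5.4503 + 5.3322 + 0.9741 = 11.7566
CE = e^11.7566 ≈ 127592.90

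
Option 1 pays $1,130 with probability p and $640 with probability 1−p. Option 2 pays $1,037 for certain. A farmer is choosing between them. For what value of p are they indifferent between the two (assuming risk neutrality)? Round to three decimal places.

p = 0.810

p·1130 + (1−p)·640 = 1037
490p + 640 = 1037
p = (1037 − 640) / 490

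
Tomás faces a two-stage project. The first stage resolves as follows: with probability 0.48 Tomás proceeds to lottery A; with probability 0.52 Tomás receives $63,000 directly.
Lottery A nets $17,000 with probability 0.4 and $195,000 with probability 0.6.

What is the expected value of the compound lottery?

$92,184

EV(A) = 0.4 × 17000 + 0.6 × 195000 = 6800 + 117000 = 123800
Branch B: 63000 (certain)
Overall = 0.48 × 123800 + 0.52 × 63000 = 59424 + 32760 = 92184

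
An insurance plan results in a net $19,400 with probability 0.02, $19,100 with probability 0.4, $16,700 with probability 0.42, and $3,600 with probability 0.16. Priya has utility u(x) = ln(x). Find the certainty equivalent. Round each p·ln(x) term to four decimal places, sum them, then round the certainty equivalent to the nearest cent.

E[u] = 0.02·ln(19400) + 0.4·ln(19100) + 0.42·ln(16700) + 0.16·ln(3600) = 0.1975 + 3.9430 + 4.0837 + 1.3102 = 9.5344
CE = e^9.5344 ≈ 13827.30

$13,827.30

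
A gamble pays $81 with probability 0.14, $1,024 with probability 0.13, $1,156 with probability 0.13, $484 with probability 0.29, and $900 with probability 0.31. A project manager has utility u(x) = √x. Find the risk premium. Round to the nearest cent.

$62.83

E[u] = 0.14·√81 + 0.13·√1024 + 0.13·√1156 + 0.29·√484 + 0.31·√900 = 0.14·9 + 0.13·32 + 0.13·34 + 0.29·22 + 0.31·30 = 25.52
CE = (25.52)² = 651.2704
Risk premium = EV − CE = 714.1 − 651.2704 = 62.8296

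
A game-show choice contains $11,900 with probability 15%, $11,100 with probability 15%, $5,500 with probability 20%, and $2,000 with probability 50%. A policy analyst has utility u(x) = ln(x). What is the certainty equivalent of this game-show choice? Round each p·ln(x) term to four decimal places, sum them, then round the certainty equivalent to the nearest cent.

E[u] = 0.15·ln(11900) + 0.15·ln(11100) + 0.2·ln(5500) + 0.5·ln(2000) = 1.4076 + 1.3972 + 1.7225 + 3.8005 = 8.3278
CE = e^8.3278 ≈ 4137.31

$4,137.31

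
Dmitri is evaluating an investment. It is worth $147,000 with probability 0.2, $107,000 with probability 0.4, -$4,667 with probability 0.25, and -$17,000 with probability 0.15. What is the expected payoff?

EV = 0.2 × 147000 + 0.4 × 107000 + 0.25 × (-4667) + 0.15 × (-17000) = 29400 + 42800 − 1166.75 − 2550 = 68483.25

$68,483.25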